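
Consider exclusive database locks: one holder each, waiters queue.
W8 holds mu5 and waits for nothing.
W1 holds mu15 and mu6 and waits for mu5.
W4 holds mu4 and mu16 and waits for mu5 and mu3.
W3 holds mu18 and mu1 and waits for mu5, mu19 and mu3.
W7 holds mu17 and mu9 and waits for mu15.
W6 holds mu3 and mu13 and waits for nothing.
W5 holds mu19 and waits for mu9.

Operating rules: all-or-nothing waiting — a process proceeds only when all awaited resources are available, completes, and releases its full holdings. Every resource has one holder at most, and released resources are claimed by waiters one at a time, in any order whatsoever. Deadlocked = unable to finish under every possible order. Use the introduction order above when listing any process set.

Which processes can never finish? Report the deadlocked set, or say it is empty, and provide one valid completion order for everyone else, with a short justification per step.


The deadlocked set is empty.
Key observation: the waits form no ring: some process can always run, and its releases unblock the others one by one.
A valid finishing order for the others: W8, W1, W7, W5, W6, W4, W3.
Walking it through:
  W8: no waits; runs immediately, freeing mu5
  run W1 (all its waits — mu5 — are resolved); releases mu15 and mu6
  run W7 (all its waits — mu15 — are resolved); releases mu17 and mu9
  run W5 (all its waits — mu9 — are resolved); releases mu19
  W6: no waits; runs immediately, freeing mu3 and mu13
  run W4 (all its waits — mu5 and mu3 — are resolved); releases mu4 and mu16
  run W3 (all its waits — mu5, mu19 and mu3 — are resolved); releases mu18 and mu1


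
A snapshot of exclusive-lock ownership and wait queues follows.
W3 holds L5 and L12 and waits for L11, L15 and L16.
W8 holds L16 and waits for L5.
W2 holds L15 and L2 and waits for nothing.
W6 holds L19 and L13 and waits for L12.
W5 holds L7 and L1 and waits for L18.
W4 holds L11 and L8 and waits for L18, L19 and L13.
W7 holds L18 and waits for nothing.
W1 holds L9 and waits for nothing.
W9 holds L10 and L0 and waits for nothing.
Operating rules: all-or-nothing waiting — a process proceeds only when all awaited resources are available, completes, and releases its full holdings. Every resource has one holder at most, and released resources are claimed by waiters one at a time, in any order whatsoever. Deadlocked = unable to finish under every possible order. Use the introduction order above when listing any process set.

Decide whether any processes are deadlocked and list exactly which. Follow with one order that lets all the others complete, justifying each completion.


Deadlocked: W3, W8, W6 and W4.
Key observation: the wait chain closes on itself along W3 -> W8 -> W3; W6 and W4 are caught in further circular waits.
A valid finishing order for the others: W2, W1, W7, W9, W5.
Verifying each step:
  run W2 (it waits on nothing); releases L15 and L2
  run W1 (it waits on nothing); releases L9
  run W7 (it waits on nothing); releases L18
  run W9 (it waits on nothing); releases L10 and L0
  W5: everything it awaited (L18) is free; runs, freeing L7 and L1


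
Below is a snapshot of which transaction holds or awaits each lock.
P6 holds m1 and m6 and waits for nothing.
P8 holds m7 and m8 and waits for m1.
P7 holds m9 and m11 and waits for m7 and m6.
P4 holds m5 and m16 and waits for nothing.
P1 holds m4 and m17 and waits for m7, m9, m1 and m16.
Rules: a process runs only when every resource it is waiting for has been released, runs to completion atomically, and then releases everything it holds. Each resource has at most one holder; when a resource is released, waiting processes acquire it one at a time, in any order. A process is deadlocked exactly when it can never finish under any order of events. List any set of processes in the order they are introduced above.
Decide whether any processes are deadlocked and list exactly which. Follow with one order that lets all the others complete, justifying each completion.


Nothing here is deadlocked.
Key observation: the wait relation is loop-free; peeling off processes with no waits unwinds the whole state.
The rest can finish in the order P6, P8, P4, P7, P1.
Step-by-step check:
  P6: no waits; runs immediately, freeing m1 and m6
  P8 waits on m1 — all released -> runs and releases m7 and m8
  P4: no waits; runs immediately, freeing m5 and m16
  P7 waits on m7 and m6 — all released -> runs and releases m9 and m11
  P1 waits on m7, m9, m1 and m16 — all released -> runs and releases m4 and m17


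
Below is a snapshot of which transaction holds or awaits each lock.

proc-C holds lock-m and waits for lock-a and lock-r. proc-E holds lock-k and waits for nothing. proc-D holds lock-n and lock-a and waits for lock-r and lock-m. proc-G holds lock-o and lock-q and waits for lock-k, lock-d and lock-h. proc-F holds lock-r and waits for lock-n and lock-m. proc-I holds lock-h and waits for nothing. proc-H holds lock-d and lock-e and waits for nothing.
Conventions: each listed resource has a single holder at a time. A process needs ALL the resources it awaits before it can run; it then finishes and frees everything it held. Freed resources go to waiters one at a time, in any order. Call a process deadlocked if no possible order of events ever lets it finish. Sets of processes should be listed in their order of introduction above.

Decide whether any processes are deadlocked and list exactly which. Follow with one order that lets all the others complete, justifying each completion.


The deadlocked set is proc-C, proc-D and proc-F.
Key observation: nobody on the ring proc-C -> proc-D -> proc-C can start until another member finishes, which never happens; proc-F is caught in further circular waits.
One completion order for the rest: proc-E, proc-I, proc-H, proc-G.
Verifying each step:
  proc-E: no waits; runs immediately, freeing lock-k
  proc-I: no waits; runs immediately, freeing lock-h
  proc-H: no waits; runs immediately, freeing lock-d and lock-e
  proc-G waits on lock-k, lock-d and lock-h — all released -> runs and releases lock-o and lock-q


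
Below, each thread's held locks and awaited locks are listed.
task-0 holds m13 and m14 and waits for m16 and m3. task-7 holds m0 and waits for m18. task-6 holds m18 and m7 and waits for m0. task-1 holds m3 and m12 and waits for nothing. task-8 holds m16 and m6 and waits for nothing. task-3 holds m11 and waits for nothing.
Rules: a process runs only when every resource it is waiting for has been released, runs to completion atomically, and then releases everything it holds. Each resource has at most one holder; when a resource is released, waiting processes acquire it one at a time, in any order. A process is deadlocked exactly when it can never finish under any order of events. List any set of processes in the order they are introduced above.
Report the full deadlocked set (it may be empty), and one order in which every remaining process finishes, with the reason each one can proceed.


The deadlocked set is task-7 and task-6.
Key observation: along task-7 -> task-6 -> task-7, each member waits on what the next one holds — a deadlock; no other process is dragged down with it.
A valid finishing order for the others: task-8, task-1, task-3, task-0.
Check, step by step:
  task-8 waits on nothing -> runs at once and releases m16 and m6
  task-1 waits on nothing -> runs at once and releases m3 and m12
  task-3 waits on nothing -> runs at once and releases m11
  run task-0 (all its waits — m16 and m3 — are resolved); releases m13 and m14


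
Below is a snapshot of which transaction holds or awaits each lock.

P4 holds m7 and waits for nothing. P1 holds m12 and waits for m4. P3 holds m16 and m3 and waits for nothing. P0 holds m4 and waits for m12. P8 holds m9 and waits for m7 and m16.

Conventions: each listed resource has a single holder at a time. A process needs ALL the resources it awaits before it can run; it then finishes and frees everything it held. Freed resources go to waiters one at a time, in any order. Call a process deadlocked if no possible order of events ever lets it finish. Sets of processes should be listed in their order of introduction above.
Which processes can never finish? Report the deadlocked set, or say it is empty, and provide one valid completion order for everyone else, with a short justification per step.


The deadlocked set is P1 and P0.
Key observation: the loop P1 -> P0 -> P1 blocks itself forever; no other process is dragged down with it.
The rest can finish in the order P4, P3, P8.
Step-by-step check:
  run P4 (it waits on nothing); releases m7
  run P3 (it waits on nothing); releases m16 and m3
  P8 waits on m7 and m16 — all released -> runs and releases m9


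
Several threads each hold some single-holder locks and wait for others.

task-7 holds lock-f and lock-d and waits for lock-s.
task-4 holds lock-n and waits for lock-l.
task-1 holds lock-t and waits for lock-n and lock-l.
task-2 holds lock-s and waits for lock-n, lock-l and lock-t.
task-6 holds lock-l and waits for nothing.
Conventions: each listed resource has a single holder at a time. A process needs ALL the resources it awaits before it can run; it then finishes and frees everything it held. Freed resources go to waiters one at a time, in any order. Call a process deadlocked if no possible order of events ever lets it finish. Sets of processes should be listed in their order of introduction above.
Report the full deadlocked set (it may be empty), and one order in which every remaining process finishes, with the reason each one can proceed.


The deadlocked set is empty.
Key observation: the waits form no ring: some process can always run, and its releases unblock the others one by one.
One completion order for the rest: task-6, task-4, task-1, task-2, task-7.
Step-by-step check:
  task-6: no waits; runs immediately, freeing lock-l
  task-4 waits on lock-l — all released -> runs and releases lock-n
  task-1 waits on lock-n and lock-l — all released -> runs and releases lock-t
  task-2 waits on lock-n, lock-l and lock-t — all released -> runs and releases lock-s
  task-7 waits on lock-s — all released -> runs and releases lock-f and lock-d


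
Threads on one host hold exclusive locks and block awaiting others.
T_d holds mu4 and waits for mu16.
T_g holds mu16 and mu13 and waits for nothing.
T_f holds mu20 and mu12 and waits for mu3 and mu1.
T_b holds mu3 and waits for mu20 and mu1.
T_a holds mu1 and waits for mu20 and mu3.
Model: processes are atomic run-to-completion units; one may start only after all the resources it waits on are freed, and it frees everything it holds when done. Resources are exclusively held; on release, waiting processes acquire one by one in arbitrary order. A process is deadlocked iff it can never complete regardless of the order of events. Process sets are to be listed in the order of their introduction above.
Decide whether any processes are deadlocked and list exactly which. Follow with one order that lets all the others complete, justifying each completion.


The deadlocked set is T_f, T_b and T_a.
Key observation: the knot is the closed ring of waits T_f -> T_b -> T_f; T_a is caught in further circular waits.
A valid finishing order for the others: T_g, T_d.
Check, step by step:
  T_g: no waits; runs immediately, freeing mu16 and mu13
  T_d: everything it awaited (mu16) is free; runs, freeing mu4


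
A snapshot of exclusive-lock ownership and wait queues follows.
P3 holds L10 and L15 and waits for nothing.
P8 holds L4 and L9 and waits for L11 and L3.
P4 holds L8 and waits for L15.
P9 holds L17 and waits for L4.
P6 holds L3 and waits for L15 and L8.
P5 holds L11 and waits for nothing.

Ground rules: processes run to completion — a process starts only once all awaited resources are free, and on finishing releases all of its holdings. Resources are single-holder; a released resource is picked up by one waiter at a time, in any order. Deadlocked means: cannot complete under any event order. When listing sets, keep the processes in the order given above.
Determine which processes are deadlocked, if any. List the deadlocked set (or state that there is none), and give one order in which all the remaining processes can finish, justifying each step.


No process is deadlocked.
Key observation: the wait graph is acyclic; completion cascades from the unblocked processes through everyone else.
One completion order for the rest: P5, P3, P4, P6, P8, P9.
Walking it through:
  P5 waits on nothing -> runs at once and releases L11
  P3 waits on nothing -> runs at once and releases L10 and L15
  P4: everything it awaited (L15) is free; runs, freeing L8
  P6: everything it awaited (L15 and L8) is free; runs, freeing L3
  P8: everything it awaited (L11 and L3) is free; runs, freeing L4 and L9
  P9: everything it awaited (L4) is free; runs, freeing L17


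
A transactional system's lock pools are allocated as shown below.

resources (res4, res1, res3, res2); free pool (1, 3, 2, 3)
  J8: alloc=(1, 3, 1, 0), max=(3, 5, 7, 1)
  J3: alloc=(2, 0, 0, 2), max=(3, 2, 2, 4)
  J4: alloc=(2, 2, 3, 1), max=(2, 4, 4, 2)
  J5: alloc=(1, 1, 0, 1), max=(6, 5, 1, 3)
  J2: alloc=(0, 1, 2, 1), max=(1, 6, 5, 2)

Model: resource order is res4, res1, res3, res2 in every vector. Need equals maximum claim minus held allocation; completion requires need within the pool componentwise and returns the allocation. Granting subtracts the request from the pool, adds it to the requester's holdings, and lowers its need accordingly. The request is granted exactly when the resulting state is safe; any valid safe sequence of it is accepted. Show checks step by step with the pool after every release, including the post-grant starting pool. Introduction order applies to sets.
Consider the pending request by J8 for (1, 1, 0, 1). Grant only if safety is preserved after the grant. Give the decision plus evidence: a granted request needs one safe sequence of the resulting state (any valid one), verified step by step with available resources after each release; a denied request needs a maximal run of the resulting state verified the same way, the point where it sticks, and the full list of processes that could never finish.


DENY. Granting would leave the state unsafe.
Key observation: after J4, J3 the pool peaks at (4, 4, 5, 5), and each blocked process is short somewhere: J8 on res3; J5 on res4; J2 on res1.
After a pretend grant, a maximal execution: J4, J3 — then nothing else fits. Check, step by step:
  pool = (0, 2, 2, 2)
  run J4 (needs (0, 2, 1, 1), free (0, 2, 2, 2)); after release of (2, 2, 3, 1) the pool is (2, 4, 5, 3)
  run J3 (needs (1, 2, 2, 2), free (2, 4, 5, 3)); after release of (2, 0, 0, 2) the pool is (4, 4, 5, 5)
  J8 cannot run: need (1, 1, 6, 0) vs free (4, 4, 5, 5) (insufficient res3)
  J5 cannot run: need (5, 4, 1, 2) vs free (4, 4, 5, 5) (insufficient res4)
  J2 cannot run: need (1, 5, 3, 1) vs free (4, 4, 5, 5) (insufficient res1)
Had the request been granted, J8, J5 and J2 could never finish.


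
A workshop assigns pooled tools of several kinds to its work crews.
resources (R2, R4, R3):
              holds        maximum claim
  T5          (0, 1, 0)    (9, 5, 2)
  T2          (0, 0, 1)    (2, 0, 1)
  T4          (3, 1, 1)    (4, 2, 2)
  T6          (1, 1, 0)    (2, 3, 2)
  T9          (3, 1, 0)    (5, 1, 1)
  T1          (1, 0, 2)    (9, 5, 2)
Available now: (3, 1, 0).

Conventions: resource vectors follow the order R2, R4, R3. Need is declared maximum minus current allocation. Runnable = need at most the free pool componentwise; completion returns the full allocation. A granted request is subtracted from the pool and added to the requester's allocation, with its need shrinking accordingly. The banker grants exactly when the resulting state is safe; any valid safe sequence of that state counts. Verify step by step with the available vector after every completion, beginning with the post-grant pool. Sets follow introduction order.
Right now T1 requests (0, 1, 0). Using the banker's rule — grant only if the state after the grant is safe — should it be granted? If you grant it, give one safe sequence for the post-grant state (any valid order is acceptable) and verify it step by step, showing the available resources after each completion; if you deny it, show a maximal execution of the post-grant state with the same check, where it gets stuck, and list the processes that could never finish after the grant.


DENY: after the grant no complete ordering would exist.
Key observation: even finishing T2, T9, T4, T6 leaves just (10, 3, 2) free — too little R4 for any of the remaining processes.
On the post-grant state, T2, T9, T4, T6 is a maximal run — nothing extends it. Step-by-step check:
  pool = (3, 0, 0)
  T2: need (2, 0, 0) fits (3, 0, 0); releases (0, 0, 1), pool now (3, 0, 1)
  T9: need (2, 0, 1) fits (3, 0, 1); releases (3, 1, 0), pool now (6, 1, 1)
  T4: need (1, 1, 1) fits (6, 1, 1); releases (3, 1, 1), pool now (9, 2, 2)
  T6: need (1, 2, 2) fits (9, 2, 2); releases (1, 1, 0), pool now (10, 3, 2)
  T5 still needs (9, 4, 2) but only (10, 3, 2) is free — short on R4
  T1 still needs (8, 4, 0) but only (10, 3, 2) is free — short on R4
Had the request been granted, T5 and T1 could never finish.


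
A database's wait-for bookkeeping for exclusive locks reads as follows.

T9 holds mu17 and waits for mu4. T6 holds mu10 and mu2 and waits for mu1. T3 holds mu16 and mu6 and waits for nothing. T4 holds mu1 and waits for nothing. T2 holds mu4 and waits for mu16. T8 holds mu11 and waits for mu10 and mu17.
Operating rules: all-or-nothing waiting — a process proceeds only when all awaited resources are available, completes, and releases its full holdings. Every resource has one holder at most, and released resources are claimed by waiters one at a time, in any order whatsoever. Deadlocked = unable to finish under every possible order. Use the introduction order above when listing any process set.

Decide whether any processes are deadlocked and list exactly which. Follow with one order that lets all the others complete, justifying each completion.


No process is deadlocked.
Key observation: all waits point, directly or indirectly, at processes that can finish, so nothing is permanently blocked.
A valid finishing order for the others: T3, T4, T2, T6, T9, T8.
Walking it through:
  T3 waits on nothing -> runs at once and releases mu16 and mu6
  T4 waits on nothing -> runs at once and releases mu1
  T2: everything it awaited (mu16) is free; runs, freeing mu4
  T6: everything it awaited (mu1) is free; runs, freeing mu10 and mu2
  T9: everything it awaited (mu4) is free; runs, freeing mu17
  T8: everything it awaited (mu10 and mu17) is free; runs, freeing mu11


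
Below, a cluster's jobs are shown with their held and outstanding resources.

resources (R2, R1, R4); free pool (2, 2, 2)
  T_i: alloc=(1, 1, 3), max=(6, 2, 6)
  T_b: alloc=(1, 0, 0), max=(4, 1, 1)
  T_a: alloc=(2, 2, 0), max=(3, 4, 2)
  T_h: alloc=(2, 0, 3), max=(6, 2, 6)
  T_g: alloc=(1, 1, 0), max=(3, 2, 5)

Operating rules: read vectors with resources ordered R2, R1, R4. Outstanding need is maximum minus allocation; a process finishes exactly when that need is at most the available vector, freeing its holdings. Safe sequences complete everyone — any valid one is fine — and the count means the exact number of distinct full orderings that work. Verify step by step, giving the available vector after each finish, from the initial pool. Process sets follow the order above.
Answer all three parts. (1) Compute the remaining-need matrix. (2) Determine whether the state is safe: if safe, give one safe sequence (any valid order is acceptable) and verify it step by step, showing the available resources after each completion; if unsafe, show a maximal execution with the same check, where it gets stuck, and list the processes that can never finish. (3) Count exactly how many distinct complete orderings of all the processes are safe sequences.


(1) Outstanding need per process (order R2, R1, R4):
  T_i: (5, 1, 3)
  T_b: (3, 1, 1)
  T_a: (1, 2, 2)
  T_h: (4, 2, 3)
  T_g: (2, 1, 5)
(2) UNSAFE.
Key observation: after T_a, T_b complete, (5, 4, 2) is the best the pool ever gets, yet each leftover process wants more R4.
The run T_a, T_b cannot be extended any further. Step-by-step check:
  pool = (2, 2, 2)
  T_a needs (1, 2, 2) <= (2, 2, 2) -> finishes; pool += (2, 2, 0) = (4, 4, 2)
  T_b needs (3, 1, 1) <= (4, 4, 2) -> finishes; pool += (1, 0, 0) = (5, 4, 2)
  T_i cannot run: need (5, 1, 3) vs free (5, 4, 2) (insufficient R4)
  T_h cannot run: need (4, 2, 3) vs free (5, 4, 2) (insufficient R4)
  T_g cannot run: need (2, 1, 5) vs free (5, 4, 2) (insufficient R4)
Permanently blocked: T_i, T_h and T_g.
(3) Precisely 0 of the possible complete orderings are safe sequences.


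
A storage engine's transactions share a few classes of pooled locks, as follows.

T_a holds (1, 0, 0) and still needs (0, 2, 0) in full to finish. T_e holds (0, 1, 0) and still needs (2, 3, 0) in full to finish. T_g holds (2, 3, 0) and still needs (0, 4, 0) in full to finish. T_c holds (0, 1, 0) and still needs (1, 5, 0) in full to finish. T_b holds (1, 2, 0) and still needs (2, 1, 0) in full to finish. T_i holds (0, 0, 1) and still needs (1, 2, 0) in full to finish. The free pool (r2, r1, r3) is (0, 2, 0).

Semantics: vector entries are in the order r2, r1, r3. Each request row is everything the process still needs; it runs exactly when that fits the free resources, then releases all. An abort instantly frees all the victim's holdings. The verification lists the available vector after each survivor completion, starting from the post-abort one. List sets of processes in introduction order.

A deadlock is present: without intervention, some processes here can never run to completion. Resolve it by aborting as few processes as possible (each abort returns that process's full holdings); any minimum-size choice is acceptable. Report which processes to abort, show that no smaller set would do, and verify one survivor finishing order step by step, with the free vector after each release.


Minimum abort set: T_g.
Key observation: before aborting T_g, T_c was permanently blocked — no order could ever run it; afterwards it completes at step 1.
Minimality: the empty abort set fails — the state is deadlocked as it stands.
Survivors finish in the order: T_c, T_b, T_i, T_e, T_a. Check, step by step (pool after the aborts first):
  pool = (2, 5, 0)
  T_c: need (1, 5, 0) fits (2, 5, 0); releases (0, 1, 0), pool now (2, 6, 0)
  T_b: need (2, 1, 0) fits (2, 6, 0); releases (1, 2, 0), pool now (3, 8, 0)
  T_i: need (1, 2, 0) fits (3, 8, 0); releases (0, 0, 1), pool now (3, 8, 1)
  T_e: need (2, 3, 0) fits (3, 8, 1); releases (0, 1, 0), pool now (3, 9, 1)
  T_a: need (0, 2, 0) fits (3, 9, 1); releases (1, 0, 0), pool now (4, 9, 1)


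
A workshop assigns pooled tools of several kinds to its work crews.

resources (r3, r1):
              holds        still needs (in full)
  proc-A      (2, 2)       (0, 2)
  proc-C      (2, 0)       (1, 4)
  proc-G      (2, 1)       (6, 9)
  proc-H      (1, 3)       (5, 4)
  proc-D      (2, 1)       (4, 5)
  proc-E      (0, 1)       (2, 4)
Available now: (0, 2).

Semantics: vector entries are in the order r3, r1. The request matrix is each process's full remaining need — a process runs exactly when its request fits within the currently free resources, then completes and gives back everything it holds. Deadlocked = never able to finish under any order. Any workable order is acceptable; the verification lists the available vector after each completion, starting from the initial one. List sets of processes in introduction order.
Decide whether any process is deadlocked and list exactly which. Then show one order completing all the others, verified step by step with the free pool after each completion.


No process is deadlocked.
Key observation: no deadlock: proc-A fits now, and the freed resources carry the rest through.
One completion order for the rest: proc-A, proc-E, proc-C, proc-D, proc-H, proc-G. Walking it through:
  pool = (0, 2)
  run proc-A (needs (0, 2), free (0, 2)); after release of (2, 2) the pool is (2, 4)
  run proc-E (needs (2, 4), free (2, 4)); after release of (0, 1) the pool is (2, 5)
  run proc-C (needs (1, 4), free (2, 5)); after release of (2, 0) the pool is (4, 5)
  run proc-D (needs (4, 5), free (4, 5)); after release of (2, 1) the pool is (6, 6)
  run proc-H (needs (5, 4), free (6, 6)); after release of (1, 3) the pool is (7, 9)
  run proc-G (needs (6, 9), free (7, 9)); after release of (2, 1) the pool is (9, 10)


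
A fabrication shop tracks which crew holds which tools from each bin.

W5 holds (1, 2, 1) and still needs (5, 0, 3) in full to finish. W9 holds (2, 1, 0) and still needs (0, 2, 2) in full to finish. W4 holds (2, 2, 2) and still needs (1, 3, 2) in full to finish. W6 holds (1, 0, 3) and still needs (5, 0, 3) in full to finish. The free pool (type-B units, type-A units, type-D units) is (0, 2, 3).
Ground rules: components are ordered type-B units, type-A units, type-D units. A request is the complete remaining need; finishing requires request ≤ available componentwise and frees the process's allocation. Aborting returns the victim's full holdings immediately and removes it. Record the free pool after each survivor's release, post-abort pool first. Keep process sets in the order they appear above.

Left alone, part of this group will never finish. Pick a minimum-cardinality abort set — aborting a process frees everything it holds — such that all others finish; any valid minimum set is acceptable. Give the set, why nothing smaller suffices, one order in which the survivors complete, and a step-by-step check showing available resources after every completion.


Abort W5.
Key observation: W6 could never have finished before the abort; with (1, 2, 1) returned by W5, it fits at step 3.
Why nothing smaller works: aborting no one leaves the state deadlocked as given.
Survivors finish in the order: W4, W9, W6. Check, step by step (pool after the aborts first):
  pool = (1, 4, 4)
  W4 needs (1, 3, 2) <= (1, 4, 4) -> finishes; pool += (2, 2, 2) = (3, 6, 6)
  W9 needs (0, 2, 2) <= (3, 6, 6) -> finishes; pool += (2, 1, 0) = (5, 7, 6)
  W6 needs (5, 0, 3) <= (5, 7, 6) -> finishes; pool += (1, 0, 3) = (6, 7, 9)


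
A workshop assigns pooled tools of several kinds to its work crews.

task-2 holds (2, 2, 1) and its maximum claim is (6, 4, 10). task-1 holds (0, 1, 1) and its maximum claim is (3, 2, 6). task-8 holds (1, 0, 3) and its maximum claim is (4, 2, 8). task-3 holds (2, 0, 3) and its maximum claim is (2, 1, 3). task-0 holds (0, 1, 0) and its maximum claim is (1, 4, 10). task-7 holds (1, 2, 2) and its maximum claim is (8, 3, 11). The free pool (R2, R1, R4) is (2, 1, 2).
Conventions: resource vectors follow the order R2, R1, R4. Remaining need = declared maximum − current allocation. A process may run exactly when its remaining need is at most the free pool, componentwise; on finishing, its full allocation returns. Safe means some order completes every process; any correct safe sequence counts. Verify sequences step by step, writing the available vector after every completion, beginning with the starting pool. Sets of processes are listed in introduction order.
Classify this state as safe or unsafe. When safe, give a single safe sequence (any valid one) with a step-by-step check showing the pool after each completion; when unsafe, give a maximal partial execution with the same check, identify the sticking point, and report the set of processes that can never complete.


SAFE. One safe sequence: task-3, task-1, task-8, task-2, task-0, task-7.
Key observation: task-3 marks the first exact bind of the order: its need (0, 1, 0) fits the free (2, 1, 2) with zero slack on a requested resource.
Step-by-step check:
  pool = (2, 1, 2)
  task-3 needs (0, 1, 0) <= (2, 1, 2) -> finishes; pool += (2, 0, 3) = (4, 1, 5)
  task-1 needs (3, 1, 5) <= (4, 1, 5) -> finishes; pool += (0, 1, 1) = (4, 2, 6)
  task-8 needs (3, 2, 5) <= (4, 2, 6) -> finishes; pool += (1, 0, 3) = (5, 2, 9)
  task-2 needs (4, 2, 9) <= (5, 2, 9) -> finishes; pool += (2, 2, 1) = (7, 4, 10)
  task-0 needs (1, 3, 10) <= (7, 4, 10) -> finishes; pool += (0, 1, 0) = (7, 5, 10)
  task-7 needs (7, 1, 9) <= (7, 5, 10) -> finishes; pool += (1, 2, 2) = (8, 7, 12)


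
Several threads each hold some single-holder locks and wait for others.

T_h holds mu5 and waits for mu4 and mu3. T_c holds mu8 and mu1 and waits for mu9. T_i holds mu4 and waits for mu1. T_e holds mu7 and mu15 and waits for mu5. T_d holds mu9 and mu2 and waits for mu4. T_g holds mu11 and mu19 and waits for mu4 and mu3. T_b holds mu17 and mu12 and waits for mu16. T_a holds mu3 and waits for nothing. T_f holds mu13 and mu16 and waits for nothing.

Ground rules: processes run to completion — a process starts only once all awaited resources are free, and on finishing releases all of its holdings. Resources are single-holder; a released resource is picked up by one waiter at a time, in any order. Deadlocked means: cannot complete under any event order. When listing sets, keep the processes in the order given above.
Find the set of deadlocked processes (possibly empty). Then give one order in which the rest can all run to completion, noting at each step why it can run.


The deadlocked set is T_h, T_c, T_i, T_e, T_d and T_g.
Key observation: the knot is the closed ring of waits T_i -> T_c -> T_d -> T_i; T_h, T_e and T_g wait into the deadlock from upstream.
A valid finishing order for the others: T_f, T_a, T_b.
Walking it through:
  T_f waits on nothing -> runs at once and releases mu13 and mu16
  T_a waits on nothing -> runs at once and releases mu3
  T_b: everything it awaited (mu16) is free; runs, freeing mu17 and mu12


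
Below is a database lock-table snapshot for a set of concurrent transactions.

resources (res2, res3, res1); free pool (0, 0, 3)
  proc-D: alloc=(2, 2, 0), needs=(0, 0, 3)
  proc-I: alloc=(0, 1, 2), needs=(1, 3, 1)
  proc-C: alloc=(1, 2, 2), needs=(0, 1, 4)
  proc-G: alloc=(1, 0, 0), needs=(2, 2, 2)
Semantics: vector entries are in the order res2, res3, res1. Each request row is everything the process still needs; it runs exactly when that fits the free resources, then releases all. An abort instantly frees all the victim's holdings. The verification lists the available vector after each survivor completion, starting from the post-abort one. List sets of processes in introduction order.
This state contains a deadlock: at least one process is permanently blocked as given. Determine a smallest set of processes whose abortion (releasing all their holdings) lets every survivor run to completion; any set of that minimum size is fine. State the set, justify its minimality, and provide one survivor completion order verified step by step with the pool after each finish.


The answer: abort proc-I.
Key observation: before aborting proc-I, proc-C was permanently blocked — no order could ever run it; afterwards it completes at step 2.
Minimality: the empty abort set fails — the state is deadlocked as it stands.
The survivors complete as proc-D, proc-C, proc-G. Check, step by step (starting from the post-abort pool):
  pool = (0, 1, 5)
  run proc-D (needs (0, 0, 3), free (0, 1, 5)); after release of (2, 2, 0) the pool is (2, 3, 5)
  run proc-C (needs (0, 1, 4), free (2, 3, 5)); after release of (1, 2, 2) the pool is (3, 5, 7)
  run proc-G (needs (2, 2, 2), free (3, 5, 7)); after release of (1, 0, 0) the pool is (4, 5, 7)


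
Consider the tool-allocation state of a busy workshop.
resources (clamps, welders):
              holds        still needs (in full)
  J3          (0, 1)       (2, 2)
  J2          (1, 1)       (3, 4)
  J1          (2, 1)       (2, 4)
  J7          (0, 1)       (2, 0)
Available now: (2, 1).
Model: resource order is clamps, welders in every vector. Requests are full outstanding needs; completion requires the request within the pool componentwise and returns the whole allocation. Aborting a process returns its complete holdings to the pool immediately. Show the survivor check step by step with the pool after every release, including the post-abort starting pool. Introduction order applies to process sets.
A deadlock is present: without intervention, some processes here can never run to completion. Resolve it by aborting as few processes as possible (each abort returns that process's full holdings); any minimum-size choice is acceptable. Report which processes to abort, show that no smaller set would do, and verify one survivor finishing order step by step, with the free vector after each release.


Minimum abort set: J2.
Key observation: before aborting J2, J1 was permanently blocked — no order could ever run it; afterwards it completes at step 3.
Minimality: the empty abort set fails — the state is deadlocked as it stands.
Survivors finish in the order: J7, J3, J1. Verifying each step (pool after the aborts first):
  pool = (3, 2)
  run J7 (needs (2, 0), free (3, 2)); after release of (0, 1) the pool is (3, 3)
  run J3 (needs (2, 2), free (3, 3)); after release of (0, 1) the pool is (3, 4)
  run J1 (needs (2, 4), free (3, 4)); after release of (2, 1) the pool is (5, 5)


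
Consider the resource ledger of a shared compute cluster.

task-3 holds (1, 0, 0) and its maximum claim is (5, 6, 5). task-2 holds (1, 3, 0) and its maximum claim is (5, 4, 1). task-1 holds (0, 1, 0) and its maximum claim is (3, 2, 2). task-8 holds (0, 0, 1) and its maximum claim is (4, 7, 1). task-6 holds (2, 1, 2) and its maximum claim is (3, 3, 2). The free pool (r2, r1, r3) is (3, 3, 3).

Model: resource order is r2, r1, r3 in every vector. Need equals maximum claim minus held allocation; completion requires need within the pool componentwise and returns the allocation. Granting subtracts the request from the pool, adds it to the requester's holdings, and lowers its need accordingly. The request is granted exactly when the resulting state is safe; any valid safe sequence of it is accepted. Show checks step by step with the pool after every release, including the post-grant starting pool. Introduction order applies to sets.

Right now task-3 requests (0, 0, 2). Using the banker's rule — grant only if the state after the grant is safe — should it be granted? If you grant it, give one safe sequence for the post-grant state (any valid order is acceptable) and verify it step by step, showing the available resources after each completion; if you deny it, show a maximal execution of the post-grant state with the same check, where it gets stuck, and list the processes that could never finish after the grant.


GRANT. The post-grant state is safe; one safe sequence: task-6, task-2, task-1, task-3, task-8.
Key observation: post-grant, (3, 3, 1) remains, and an order beginning with task-6 completes everyone.
Step-by-step check of the post-grant state:
  pool = (3, 3, 1)
  task-6 needs (1, 2, 0) <= (3, 3, 1) -> finishes; pool += (2, 1, 2) = (5, 4, 3)
  task-2 needs (4, 1, 1) <= (5, 4, 3) -> finishes; pool += (1, 3, 0) = (6, 7, 3)
  task-1 needs (3, 1, 2) <= (6, 7, 3) -> finishes; pool += (0, 1, 0) = (6, 8, 3)
  task-3 needs (4, 6, 3) <= (6, 8, 3) -> finishes; pool += (1, 0, 2) = (7, 8, 5)
  task-8 needs (4, 7, 0) <= (7, 8, 5) -> finishes; pool += (0, 0, 1) = (7, 8, 6)


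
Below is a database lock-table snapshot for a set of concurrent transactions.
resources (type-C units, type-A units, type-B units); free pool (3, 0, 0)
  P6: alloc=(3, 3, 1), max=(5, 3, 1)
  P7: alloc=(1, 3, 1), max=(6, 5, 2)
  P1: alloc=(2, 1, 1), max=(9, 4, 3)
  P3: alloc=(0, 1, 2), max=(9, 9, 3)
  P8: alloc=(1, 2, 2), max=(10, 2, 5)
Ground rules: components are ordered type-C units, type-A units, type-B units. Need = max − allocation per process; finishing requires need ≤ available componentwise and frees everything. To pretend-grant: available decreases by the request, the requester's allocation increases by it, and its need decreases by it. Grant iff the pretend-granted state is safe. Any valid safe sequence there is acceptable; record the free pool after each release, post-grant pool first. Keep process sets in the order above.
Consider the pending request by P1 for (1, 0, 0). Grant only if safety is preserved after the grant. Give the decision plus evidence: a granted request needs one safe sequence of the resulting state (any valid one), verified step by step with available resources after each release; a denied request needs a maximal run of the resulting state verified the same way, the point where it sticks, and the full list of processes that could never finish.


GRANT — the state after the grant stays safe, e.g. via P6, P7, P1, P8, P3.
Key observation: (2, 0, 0) free after granting still covers P6 first, and each release covers the next.
Verifying the post-grant state step by step:
  pool = (2, 0, 0)
  P6: need (2, 0, 0) fits (2, 0, 0); releases (3, 3, 1), pool now (5, 3, 1)
  P7: need (5, 2, 1) fits (5, 3, 1); releases (1, 3, 1), pool now (6, 6, 2)
  P1: need (6, 3, 2) fits (6, 6, 2); releases (3, 1, 1), pool now (9, 7, 3)
  P8: need (9, 0, 3) fits (9, 7, 3); releases (1, 2, 2), pool now (10, 9, 5)
  P3: need (9, 8, 1) fits (10, 9, 5); releases (0, 1, 2), pool now (10, 10, 7)


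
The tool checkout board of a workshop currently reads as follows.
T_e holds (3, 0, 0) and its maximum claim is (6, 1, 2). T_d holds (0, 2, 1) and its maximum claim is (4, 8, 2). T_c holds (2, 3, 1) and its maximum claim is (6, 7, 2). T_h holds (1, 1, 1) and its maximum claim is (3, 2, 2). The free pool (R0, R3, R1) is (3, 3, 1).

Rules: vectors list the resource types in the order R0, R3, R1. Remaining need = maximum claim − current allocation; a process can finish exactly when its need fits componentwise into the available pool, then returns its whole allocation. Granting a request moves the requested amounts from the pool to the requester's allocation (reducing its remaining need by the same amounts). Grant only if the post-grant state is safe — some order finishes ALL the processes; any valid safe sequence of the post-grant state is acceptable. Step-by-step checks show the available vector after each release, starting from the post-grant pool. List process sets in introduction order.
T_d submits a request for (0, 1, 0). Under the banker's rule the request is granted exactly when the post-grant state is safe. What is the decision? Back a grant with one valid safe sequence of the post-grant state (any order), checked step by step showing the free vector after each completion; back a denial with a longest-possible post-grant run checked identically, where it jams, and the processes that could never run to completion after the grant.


DENY. Granting would leave the state unsafe.
Key observation: the wall is R3: completing T_h, T_e brings the pool only to (7, 3, 2), and all the rest need more.
On the post-grant state, T_h, T_e is a maximal run — nothing extends it. Check, step by step:
  pool = (3, 2, 1)
  T_h: need (2, 1, 1) fits (3, 2, 1); releases (1, 1, 1), pool now (4, 3, 2)
  T_e: need (3, 1, 2) fits (4, 3, 2); releases (3, 0, 0), pool now (7, 3, 2)
  blocked: T_d wants (4, 5, 1), pool (7, 3, 2) — not enough R3
  blocked: T_c wants (4, 4, 1), pool (7, 3, 2) — not enough R3
Post-grant, the permanently blocked set is T_d and T_c.


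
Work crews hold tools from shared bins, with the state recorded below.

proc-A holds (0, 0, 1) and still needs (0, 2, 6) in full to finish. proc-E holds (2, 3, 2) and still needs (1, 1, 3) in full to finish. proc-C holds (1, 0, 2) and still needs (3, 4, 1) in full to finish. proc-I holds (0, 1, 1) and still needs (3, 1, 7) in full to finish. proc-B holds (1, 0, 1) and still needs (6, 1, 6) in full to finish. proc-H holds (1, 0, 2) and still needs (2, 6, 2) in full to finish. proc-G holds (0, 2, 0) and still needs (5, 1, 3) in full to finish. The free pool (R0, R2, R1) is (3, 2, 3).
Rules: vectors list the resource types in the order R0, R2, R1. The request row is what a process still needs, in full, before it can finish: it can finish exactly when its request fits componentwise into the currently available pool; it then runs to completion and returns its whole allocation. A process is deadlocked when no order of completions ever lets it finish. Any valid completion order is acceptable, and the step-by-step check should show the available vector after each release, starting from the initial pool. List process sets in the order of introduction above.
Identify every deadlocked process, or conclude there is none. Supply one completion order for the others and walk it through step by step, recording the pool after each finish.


Nothing here is deadlocked.
Key observation: beginning at proc-E, releases accumulate fast enough that every process eventually fits.
One completion order for the rest: proc-E, proc-G, proc-C, proc-I, proc-H, proc-B, proc-A. Step-by-step check:
  pool = (3, 2, 3)
  proc-E: need (1, 1, 3) fits (3, 2, 3); releases (2, 3, 2), pool now (5, 5, 5)
  proc-G: need (5, 1, 3) fits (5, 5, 5); releases (0, 2, 0), pool now (5, 7, 5)
  proc-C: need (3, 4, 1) fits (5, 7, 5); releases (1, 0, 2), pool now (6, 7, 7)
  proc-I: need (3, 1, 7) fits (6, 7, 7); releases (0, 1, 1), pool now (6, 8, 8)
  proc-H: need (2, 6, 2) fits (6, 8, 8); releases (1, 0, 2), pool now (7, 8, 10)
  proc-B: need (6, 1, 6) fits (7, 8, 10); releases (1, 0, 1), pool now (8, 8, 11)
  proc-A: need (0, 2, 6) fits (8, 8, 11); releases (0, 0, 1), pool now (8, 8, 12)
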